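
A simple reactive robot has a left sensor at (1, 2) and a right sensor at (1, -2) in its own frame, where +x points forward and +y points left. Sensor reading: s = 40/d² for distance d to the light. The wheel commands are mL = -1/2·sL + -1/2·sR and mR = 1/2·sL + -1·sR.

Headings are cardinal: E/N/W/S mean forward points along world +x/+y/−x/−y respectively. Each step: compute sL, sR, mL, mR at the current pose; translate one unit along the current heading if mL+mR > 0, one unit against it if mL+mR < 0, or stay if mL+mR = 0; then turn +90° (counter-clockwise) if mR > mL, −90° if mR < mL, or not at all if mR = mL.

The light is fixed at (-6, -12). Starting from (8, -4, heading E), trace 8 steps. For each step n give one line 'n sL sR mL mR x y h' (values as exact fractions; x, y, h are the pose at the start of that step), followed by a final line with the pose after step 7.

0 8/65 40/261 -2344/16965 -1556/16965 8 -4 E
1 20/101 20/153 -2540/15453 -490/15453 7 -4 N
2 40/169 8/45 -1576/7605 -452/7605 7 -5 W
3 10/73 2/9 -118/657 -101/657 8 -5 S
4 8/65 40/261 -2344/16965 -1556/16965 8 -4 E
5 20/101 20/153 -2540/15453 -490/15453 7 -4 N
6 40/169 8/45 -1576/7605 -452/7605 7 -5 W
7 10/73 2/9 -118/657 -101/657 8 -5 S
final 8 -4 E

n=0: pose=(8,-4,E); sL=8/65, sR=40/261; mL=-2344/16965, mR=-1556/16965; mL+mR=-20/87 → advance -1; mR−mL=788/16965 → turn +1·90°
n=1: pose=(7,-4,N); sL=20/101, sR=20/153; mL=-2540/15453, mR=-490/15453; mL+mR=-10/51 → advance -1; mR−mL=2050/15453 → turn +1·90°
n=2: pose=(7,-5,W); sL=40/169, sR=8/45; mL=-1576/7605, mR=-452/7605; mL+mR=-4/15 → advance -1; mR−mL=1124/7605 → turn +1·90°
n=3: pose=(8,-5,S); sL=10/73, sR=2/9; mL=-118/657, mR=-101/657; mL+mR=-1/3 → advance -1; mR−mL=17/657 → turn +1·90°
n=4: pose=(8,-4,E); sL=8/65, sR=40/261; mL=-2344/16965, mR=-1556/16965; mL+mR=-20/87 → advance -1; mR−mL=788/16965 → turn +1·90°
n=5: pose=(7,-4,N); sL=20/101, sR=20/153; mL=-2540/15453, mR=-490/15453; mL+mR=-10/51 → advance -1; mR−mL=2050/15453 → turn +1·90°
n=6: pose=(7,-5,W); sL=40/169, sR=8/45; mL=-1576/7605, mR=-452/7605; mL+mR=-4/15 → advance -1; mR−mL=1124/7605 → turn +1·90°
n=7: pose=(8,-5,S); sL=10/73, sR=2/9; mL=-118/657, mR=-101/657; mL+mR=-1/3 → advance -1; mR−mL=17/657 → turn +1·90°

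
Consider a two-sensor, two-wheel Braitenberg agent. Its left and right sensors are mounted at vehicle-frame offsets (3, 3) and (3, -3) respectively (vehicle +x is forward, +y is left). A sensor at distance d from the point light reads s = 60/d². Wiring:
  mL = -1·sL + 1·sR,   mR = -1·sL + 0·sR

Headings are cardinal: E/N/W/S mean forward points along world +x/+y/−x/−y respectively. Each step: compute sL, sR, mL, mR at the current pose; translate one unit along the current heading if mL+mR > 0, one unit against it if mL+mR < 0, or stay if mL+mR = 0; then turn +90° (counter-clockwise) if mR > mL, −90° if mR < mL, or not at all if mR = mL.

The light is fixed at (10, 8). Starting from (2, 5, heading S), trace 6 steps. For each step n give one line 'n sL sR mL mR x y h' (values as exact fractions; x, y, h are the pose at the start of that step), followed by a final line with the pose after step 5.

0 60/61 60/157 -5760/9577 -60/61 2 5 S
1 30/73 30/61 360/4453 -30/73 2 6 W
2 60/101 60/17 5040/1717 -60/101 3 6 N
3 3 15/8 -9/8 -3 3 7 E
4 60/41 60/137 -5760/5617 -60/41 2 7 S
5 6/13 6/13 0 -6/13 2 8 W
final 3 8 N

n=0: pose=(2,5,S); sL=60/61, sR=60/157; mL=-5760/9577, mR=-60/61; mL+mR=-15180/9577 → advance -1; mR−mL=-60/157 → turn -1·90°
n=1: pose=(2,6,W); sL=30/73, sR=30/61; mL=360/4453, mR=-30/73; mL+mR=-1470/4453 → advance -1; mR−mL=-30/61 → turn -1·90°
n=2: pose=(3,6,N); sL=60/101, sR=60/17; mL=5040/1717, mR=-60/101; mL+mR=4020/1717 → advance +1; mR−mL=-60/17 → turn -1·90°
n=3: pose=(3,7,E); sL=3, sR=15/8; mL=-9/8, mR=-3; mL+mR=-33/8 → advance -1; mR−mL=-15/8 → turn -1·90°
n=4: pose=(2,7,S); sL=60/41, sR=60/137; mL=-5760/5617, mR=-60/41; mL+mR=-13980/5617 → advance -1; mR−mL=-60/137 → turn -1·90°
n=5: pose=(2,8,W); sL=6/13, sR=6/13; mL=0, mR=-6/13; mL+mR=-6/13 → advance -1; mR−mL=-6/13 → turn -1·90°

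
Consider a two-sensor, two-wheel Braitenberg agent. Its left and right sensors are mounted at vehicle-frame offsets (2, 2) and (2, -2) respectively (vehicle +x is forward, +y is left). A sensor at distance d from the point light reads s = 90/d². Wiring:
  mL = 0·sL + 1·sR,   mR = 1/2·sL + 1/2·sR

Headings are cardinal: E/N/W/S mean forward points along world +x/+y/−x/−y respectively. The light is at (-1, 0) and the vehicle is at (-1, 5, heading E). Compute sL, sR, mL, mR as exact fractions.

left sensor world pos  = (1, 7); dL² = 53
right sensor world pos = (1, 3); dR² = 13
sL = 90/53 = 90/53
sR = 90/13 = 90/13
mL = 0·sL + 1·sR = 90/13
mR = 1/2·sL + 1/2·sR = 2970/689

90/53 90/13 90/13 2970/689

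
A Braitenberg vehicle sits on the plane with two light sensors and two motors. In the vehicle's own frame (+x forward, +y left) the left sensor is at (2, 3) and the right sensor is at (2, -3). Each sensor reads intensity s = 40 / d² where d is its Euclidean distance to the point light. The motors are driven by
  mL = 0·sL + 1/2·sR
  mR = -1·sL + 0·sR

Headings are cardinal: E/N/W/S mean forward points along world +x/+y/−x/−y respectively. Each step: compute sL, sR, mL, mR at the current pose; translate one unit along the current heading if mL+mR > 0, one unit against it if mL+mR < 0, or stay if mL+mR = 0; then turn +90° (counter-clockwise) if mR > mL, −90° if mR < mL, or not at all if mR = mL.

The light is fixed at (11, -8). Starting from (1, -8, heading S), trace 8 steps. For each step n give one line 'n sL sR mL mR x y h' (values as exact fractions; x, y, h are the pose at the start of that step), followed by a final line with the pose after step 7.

0 40/53 40/173 20/173 -40/53 1 -8 S
1 10/37 1/4 1/8 -10/37 1 -7 W
2 40/153 8/9 4/9 -40/153 2 -7 N
3 20/37 4/5 2/5 -20/37 2 -6 E
4 40/49 40/169 20/169 -40/49 1 -6 S
5 5/18 2/9 1/9 -5/18 1 -5 W
6 40/169 40/61 20/61 -40/169 2 -5 N
7 20/49 4/5 2/5 -20/49 2 -4 E
final 1 -4 S

n=0: pose=(1,-8,S); sL=40/53, sR=40/173; mL=20/173, mR=-40/53; mL+mR=-5860/9169 → advance -1; mR−mL=-7980/9169 → turn -1·90°
n=1: pose=(1,-7,W); sL=10/37, sR=1/4; mL=1/8, mR=-10/37; mL+mR=-43/296 → advance -1; mR−mL=-117/296 → turn -1·90°
n=2: pose=(2,-7,N); sL=40/153, sR=8/9; mL=4/9, mR=-40/153; mL+mR=28/153 → advance +1; mR−mL=-12/17 → turn -1·90°
n=3: pose=(2,-6,E); sL=20/37, sR=4/5; mL=2/5, mR=-20/37; mL+mR=-26/185 → advance -1; mR−mL=-174/185 → turn -1·90°
n=4: pose=(1,-6,S); sL=40/49, sR=40/169; mL=20/169, mR=-40/49; mL+mR=-5780/8281 → advance -1; mR−mL=-7740/8281 → turn -1·90°
n=5: pose=(1,-5,W); sL=5/18, sR=2/9; mL=1/9, mR=-5/18; mL+mR=-1/6 → advance -1; mR−mL=-7/18 → turn -1·90°
n=6: pose=(2,-5,N); sL=40/169, sR=40/61; mL=20/61, mR=-40/169; mL+mR=940/10309 → advance +1; mR−mL=-5820/10309 → turn -1·90°
n=7: pose=(2,-4,E); sL=20/49, sR=4/5; mL=2/5, mR=-20/49; mL+mR=-2/245 → advance -1; mR−mL=-198/245 → turn -1·90°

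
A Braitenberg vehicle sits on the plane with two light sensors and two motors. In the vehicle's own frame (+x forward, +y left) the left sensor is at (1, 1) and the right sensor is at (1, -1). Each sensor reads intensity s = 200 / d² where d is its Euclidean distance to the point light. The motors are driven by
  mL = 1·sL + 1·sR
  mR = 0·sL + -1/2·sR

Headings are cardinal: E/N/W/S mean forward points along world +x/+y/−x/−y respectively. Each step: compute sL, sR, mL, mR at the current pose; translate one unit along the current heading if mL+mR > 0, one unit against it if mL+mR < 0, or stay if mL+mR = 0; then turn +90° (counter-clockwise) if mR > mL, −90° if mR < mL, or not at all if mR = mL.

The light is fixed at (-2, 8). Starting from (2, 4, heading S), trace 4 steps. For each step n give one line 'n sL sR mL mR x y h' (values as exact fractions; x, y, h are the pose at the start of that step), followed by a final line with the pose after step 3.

n=0: pose=(2,4,S); sL=4, sR=100/17; mL=168/17, mR=-50/17; mL+mR=118/17 → advance +1; mR−mL=-218/17 → turn -1·90°
n=1: pose=(2,3,W); sL=40/9, sR=8; mL=112/9, mR=-4; mL+mR=76/9 → advance +1; mR−mL=-148/9 → turn -1·90°
n=2: pose=(1,3,N); sL=10, sR=25/4; mL=65/4, mR=-25/8; mL+mR=105/8 → advance +1; mR−mL=-155/8 → turn -1·90°
n=3: pose=(1,4,E); sL=8, sR=200/41; mL=528/41, mR=-100/41; mL+mR=428/41 → advance +1; mR−mL=-628/41 → turn -1·90°

0 4 100/17 168/17 -50/17 2 4 S
1 40/9 8 112/9 -4 2 3 W
2 10 25/4 65/4 -25/8 1 3 N
3 8 200/41 528/41 -100/41 1 4 E
final 2 4 S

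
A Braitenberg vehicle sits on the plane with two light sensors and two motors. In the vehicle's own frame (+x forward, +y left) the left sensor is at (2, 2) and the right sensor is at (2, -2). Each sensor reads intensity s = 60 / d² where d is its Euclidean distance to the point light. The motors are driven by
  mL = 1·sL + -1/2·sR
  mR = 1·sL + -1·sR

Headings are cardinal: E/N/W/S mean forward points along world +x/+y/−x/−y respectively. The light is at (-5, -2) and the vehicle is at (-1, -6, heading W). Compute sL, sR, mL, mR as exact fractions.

3/2 15/2 -9/4 -6

left sensor world pos  = (-3, -8); dL² = 40
right sensor world pos = (-3, -4); dR² = 8
sL = 60/40 = 3/2
sR = 60/8 = 15/2
mL = 1·sL + -1/2·sR = -9/4
mR = 1·sL + -1·sR = -6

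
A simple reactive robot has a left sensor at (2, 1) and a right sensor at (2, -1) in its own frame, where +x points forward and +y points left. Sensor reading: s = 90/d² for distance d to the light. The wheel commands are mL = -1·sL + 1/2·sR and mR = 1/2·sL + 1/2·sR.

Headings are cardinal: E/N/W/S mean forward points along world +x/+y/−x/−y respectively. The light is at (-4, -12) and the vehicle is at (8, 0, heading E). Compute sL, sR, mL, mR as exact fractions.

18/73 90/317 -2421/23141 6138/23141

left sensor world pos  = (10, 1); dL² = 365
right sensor world pos = (10, -1); dR² = 317
sL = 90/365 = 18/73
sR = 90/317 = 90/317
mL = -1·sL + 1/2·sR = -2421/23141
mR = 1/2·sL + 1/2·sR = 6138/23141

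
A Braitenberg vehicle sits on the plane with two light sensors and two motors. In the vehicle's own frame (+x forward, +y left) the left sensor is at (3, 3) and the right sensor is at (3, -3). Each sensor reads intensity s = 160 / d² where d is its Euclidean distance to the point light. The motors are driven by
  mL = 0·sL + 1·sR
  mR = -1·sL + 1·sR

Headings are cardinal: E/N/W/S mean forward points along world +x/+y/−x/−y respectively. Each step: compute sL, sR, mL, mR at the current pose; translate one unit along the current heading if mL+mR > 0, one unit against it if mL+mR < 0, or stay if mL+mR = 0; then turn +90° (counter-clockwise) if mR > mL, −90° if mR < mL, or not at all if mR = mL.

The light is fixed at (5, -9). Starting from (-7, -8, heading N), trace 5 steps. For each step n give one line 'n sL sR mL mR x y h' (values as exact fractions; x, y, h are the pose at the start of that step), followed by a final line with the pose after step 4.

0 160/241 160/97 160/97 23040/23377 -7 -8 N
1 80/53 80/41 80/41 960/2173 -7 -7 E
2 32/13 160/197 160/197 -4224/2561 -6 -7 S
3 40/49 20/29 20/29 -180/1421 -6 -6 W
4 160/261 160/117 160/117 2560/3393 -7 -6 N
final -7 -5 E

n=0: pose=(-7,-8,N); sL=160/241, sR=160/97; mL=160/97, mR=23040/23377; mL+mR=61600/23377 → advance +1; mR−mL=-160/241 → turn -1·90°
n=1: pose=(-7,-7,E); sL=80/53, sR=80/41; mL=80/41, mR=960/2173; mL+mR=5200/2173 → advance +1; mR−mL=-80/53 → turn -1·90°
n=2: pose=(-6,-7,S); sL=32/13, sR=160/197; mL=160/197, mR=-4224/2561; mL+mR=-2144/2561 → advance -1; mR−mL=-32/13 → turn -1·90°
n=3: pose=(-6,-6,W); sL=40/49, sR=20/29; mL=20/29, mR=-180/1421; mL+mR=800/1421 → advance +1; mR−mL=-40/49 → turn -1·90°
n=4: pose=(-7,-6,N); sL=160/261, sR=160/117; mL=160/117, mR=2560/3393; mL+mR=800/377 → advance +1; mR−mL=-160/261 → turn -1·90°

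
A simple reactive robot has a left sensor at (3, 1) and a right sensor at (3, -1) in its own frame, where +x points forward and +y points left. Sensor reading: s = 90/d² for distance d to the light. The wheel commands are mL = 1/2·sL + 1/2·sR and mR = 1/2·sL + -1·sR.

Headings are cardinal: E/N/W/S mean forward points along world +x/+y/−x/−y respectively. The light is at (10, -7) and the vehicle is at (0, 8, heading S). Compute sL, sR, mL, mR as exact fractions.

left sensor world pos  = (1, 5); dL² = 225
right sensor world pos = (-1, 5); dR² = 265
sL = 90/225 = 2/5
sR = 90/265 = 18/53
mL = 1/2·sL + 1/2·sR = 98/265
mR = 1/2·sL + -1·sR = -37/265

2/5 18/53 98/265 -37/265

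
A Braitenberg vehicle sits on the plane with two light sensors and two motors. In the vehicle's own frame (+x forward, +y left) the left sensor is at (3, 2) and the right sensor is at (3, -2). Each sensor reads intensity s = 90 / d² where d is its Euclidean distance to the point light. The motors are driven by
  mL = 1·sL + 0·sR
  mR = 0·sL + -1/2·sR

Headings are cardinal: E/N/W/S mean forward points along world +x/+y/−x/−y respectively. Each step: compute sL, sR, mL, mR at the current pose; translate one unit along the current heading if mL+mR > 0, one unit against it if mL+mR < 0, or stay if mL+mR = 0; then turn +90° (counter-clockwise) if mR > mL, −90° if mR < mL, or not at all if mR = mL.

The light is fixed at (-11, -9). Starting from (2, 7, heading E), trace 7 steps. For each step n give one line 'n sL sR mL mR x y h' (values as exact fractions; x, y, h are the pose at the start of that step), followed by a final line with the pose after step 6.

0 9/58 45/226 9/58 -45/452 2 7 E
1 18/85 90/313 18/85 -45/313 3 7 S
2 9/29 9/41 9/29 -9/82 3 6 W
3 18/89 10/61 18/89 -5/61 2 6 N
4 9/58 45/226 9/58 -45/452 2 7 E
5 18/85 90/313 18/85 -45/313 3 7 S
6 9/29 9/41 9/29 -9/82 3 6 W
final 2 6 N

n=0: pose=(2,7,E); sL=9/58, sR=45/226; mL=9/58, mR=-45/452; mL+mR=729/13108 → advance +1; mR−mL=-3339/13108 → turn -1·90°
n=1: pose=(3,7,S); sL=18/85, sR=90/313; mL=18/85, mR=-45/313; mL+mR=1809/26605 → advance +1; mR−mL=-9459/26605 → turn -1·90°
n=2: pose=(3,6,W); sL=9/29, sR=9/41; mL=9/29, mR=-9/82; mL+mR=477/2378 → advance +1; mR−mL=-999/2378 → turn -1·90°
n=3: pose=(2,6,N); sL=18/89, sR=10/61; mL=18/89, mR=-5/61; mL+mR=653/5429 → advance +1; mR−mL=-1543/5429 → turn -1·90°
n=4: pose=(2,7,E); sL=9/58, sR=45/226; mL=9/58, mR=-45/452; mL+mR=729/13108 → advance +1; mR−mL=-3339/13108 → turn -1·90°
n=5: pose=(3,7,S); sL=18/85, sR=90/313; mL=18/85, mR=-45/313; mL+mR=1809/26605 → advance +1; mR−mL=-9459/26605 → turn -1·90°
n=6: pose=(3,6,W); sL=9/29, sR=9/41; mL=9/29, mR=-9/82; mL+mR=477/2378 → advance +1; mR−mL=-999/2378 → turn -1·90°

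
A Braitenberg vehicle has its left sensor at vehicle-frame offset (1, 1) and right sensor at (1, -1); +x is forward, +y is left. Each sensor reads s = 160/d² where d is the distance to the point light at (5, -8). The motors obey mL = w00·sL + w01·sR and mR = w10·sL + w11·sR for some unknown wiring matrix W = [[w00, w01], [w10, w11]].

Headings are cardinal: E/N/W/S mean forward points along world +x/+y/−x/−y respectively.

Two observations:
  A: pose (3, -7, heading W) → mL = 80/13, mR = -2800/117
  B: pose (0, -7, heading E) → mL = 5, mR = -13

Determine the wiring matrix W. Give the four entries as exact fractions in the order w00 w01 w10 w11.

obs A: pose=(3,-7,W) → sL=160/9, sR=160/13, mL=80/13, mR=-2800/117
obs B: pose=(0,-7,E) → sL=8, sR=10, mL=5, mR=-13
sensor matrix S = [[160/9, 160/13], [8, 10]]; det S = 9280/117
solve [mL_A; mL_B] = S·[w00; w01] and [mR_A; mR_B] = S·[w10; w11]:
  w00 = 0, w01 = 1/2, w10 = -1, w11 = -1/2

0 1/2 -1 -1/2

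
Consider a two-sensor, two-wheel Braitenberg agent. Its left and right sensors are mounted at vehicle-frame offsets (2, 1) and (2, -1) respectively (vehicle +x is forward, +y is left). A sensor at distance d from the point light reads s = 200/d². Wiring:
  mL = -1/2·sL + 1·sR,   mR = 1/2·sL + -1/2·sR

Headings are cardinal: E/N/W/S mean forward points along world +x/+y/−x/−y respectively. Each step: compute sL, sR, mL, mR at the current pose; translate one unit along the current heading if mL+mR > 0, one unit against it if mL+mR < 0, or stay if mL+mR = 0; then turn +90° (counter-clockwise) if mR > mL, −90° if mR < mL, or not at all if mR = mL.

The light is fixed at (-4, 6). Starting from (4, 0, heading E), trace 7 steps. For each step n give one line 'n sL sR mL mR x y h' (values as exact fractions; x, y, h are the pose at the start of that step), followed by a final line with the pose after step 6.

n=0: pose=(4,0,E); sL=8/5, sR=200/149; mL=404/745, mR=96/745; mL+mR=100/149 → advance +1; mR−mL=-308/745 → turn -1·90°
n=1: pose=(5,0,S); sL=50/41, sR=25/16; mL=625/656, mR=-225/1312; mL+mR=25/32 → advance +1; mR−mL=-1475/1312 → turn -1·90°
n=2: pose=(5,-1,W); sL=200/113, sR=40/17; mL=2820/1921, mR=-560/1921; mL+mR=20/17 → advance +1; mR−mL=-3380/1921 → turn -1·90°
n=3: pose=(4,-1,N); sL=100/37, sR=100/53; mL=1050/1961, mR=800/1961; mL+mR=50/53 → advance +1; mR−mL=-250/1961 → turn -1·90°
n=4: pose=(4,0,E); sL=8/5, sR=200/149; mL=404/745, mR=96/745; mL+mR=100/149 → advance +1; mR−mL=-308/745 → turn -1·90°
n=5: pose=(5,0,S); sL=50/41, sR=25/16; mL=625/656, mR=-225/1312; mL+mR=25/32 → advance +1; mR−mL=-1475/1312 → turn -1·90°
n=6: pose=(5,-1,W); sL=200/113, sR=40/17; mL=2820/1921, mR=-560/1921; mL+mR=20/17 → advance +1; mR−mL=-3380/1921 → turn -1·90°

0 8/5 200/149 404/745 96/745 4 0 E
1 50/41 25/16 625/656 -225/1312 5 0 S
2 200/113 40/17 2820/1921 -560/1921 5 -1 W
3 100/37 100/53 1050/1961 800/1961 4 -1 N
4 8/5 200/149 404/745 96/745 4 0 E
5 50/41 25/16 625/656 -225/1312 5 0 S
6 200/113 40/17 2820/1921 -560/1921 5 -1 W
final 4 -1 N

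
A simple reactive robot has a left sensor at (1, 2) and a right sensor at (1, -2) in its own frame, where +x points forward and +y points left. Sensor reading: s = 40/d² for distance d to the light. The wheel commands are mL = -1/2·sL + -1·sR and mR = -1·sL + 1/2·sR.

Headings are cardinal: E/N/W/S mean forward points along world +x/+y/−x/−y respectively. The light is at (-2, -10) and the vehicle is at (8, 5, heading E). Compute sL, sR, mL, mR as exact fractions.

left sensor world pos  = (9, 7); dL² = 410
right sensor world pos = (9, 3); dR² = 290
sL = 40/410 = 4/41
sR = 40/290 = 4/29
mL = -1/2·sL + -1·sR = -222/1189
mR = -1·sL + 1/2·sR = -34/1189

4/41 4/29 -222/1189 -34/1189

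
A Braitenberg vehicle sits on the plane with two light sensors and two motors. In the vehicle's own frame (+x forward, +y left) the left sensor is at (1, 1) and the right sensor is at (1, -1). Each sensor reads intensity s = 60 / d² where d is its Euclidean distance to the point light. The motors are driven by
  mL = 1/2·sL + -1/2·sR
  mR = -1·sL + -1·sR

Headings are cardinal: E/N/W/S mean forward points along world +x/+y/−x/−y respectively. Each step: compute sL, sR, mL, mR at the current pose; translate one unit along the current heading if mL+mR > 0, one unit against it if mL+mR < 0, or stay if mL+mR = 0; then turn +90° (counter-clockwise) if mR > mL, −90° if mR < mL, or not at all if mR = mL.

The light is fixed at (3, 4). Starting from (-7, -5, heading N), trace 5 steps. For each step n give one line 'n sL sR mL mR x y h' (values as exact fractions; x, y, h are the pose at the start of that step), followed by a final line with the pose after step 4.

n=0: pose=(-7,-5,N); sL=12/37, sR=12/29; mL=-48/1073, mR=-792/1073; mL+mR=-840/1073 → advance -1; mR−mL=-744/1073 → turn -1·90°
n=1: pose=(-7,-6,E); sL=10/27, sR=30/101; mL=100/2727, mR=-1820/2727; mL+mR=-1720/2727 → advance -1; mR−mL=-640/909 → turn -1·90°
n=2: pose=(-8,-6,S); sL=60/221, sR=12/53; mL=264/11713, mR=-5832/11713; mL+mR=-5568/11713 → advance -1; mR−mL=-6096/11713 → turn -1·90°
n=3: pose=(-8,-5,W); sL=15/61, sR=15/52; mL=-135/6344, mR=-1695/3172; mL+mR=-3525/6344 → advance -1; mR−mL=-3255/6344 → turn -1·90°
n=4: pose=(-7,-5,N); sL=12/37, sR=12/29; mL=-48/1073, mR=-792/1073; mL+mR=-840/1073 → advance -1; mR−mL=-744/1073 → turn -1·90°

0 12/37 12/29 -48/1073 -792/1073 -7 -5 N
1 10/27 30/101 100/2727 -1820/2727 -7 -6 E
2 60/221 12/53 264/11713 -5832/11713 -8 -6 S
3 15/61 15/52 -135/6344 -1695/3172 -8 -5 W
4 12/37 12/29 -48/1073 -792/1073 -7 -5 N
final -7 -6 E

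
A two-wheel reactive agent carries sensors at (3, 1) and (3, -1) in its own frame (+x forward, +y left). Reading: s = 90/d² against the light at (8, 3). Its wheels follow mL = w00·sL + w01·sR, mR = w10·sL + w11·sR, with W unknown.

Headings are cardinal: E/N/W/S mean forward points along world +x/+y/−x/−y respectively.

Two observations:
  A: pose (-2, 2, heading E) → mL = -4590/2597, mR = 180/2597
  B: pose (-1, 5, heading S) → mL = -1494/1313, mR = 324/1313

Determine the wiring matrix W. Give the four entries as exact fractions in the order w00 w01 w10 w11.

obs A: pose=(-2,2,E) → sL=90/49, sR=90/53, mL=-4590/2597, mR=180/2597
obs B: pose=(-1,5,S) → sL=18/13, sR=90/101, mL=-1494/1313, mR=324/1313
sensor matrix S = [[90/49, 90/53], [18/13, 90/101]]; det S = -2436480/3409861
solve [mL_A; mL_B] = S·[w00; w01] and [mR_A; mR_B] = S·[w10; w11]:
  w00 = -1/2, w01 = -1/2, w10 = 1/2, w11 = -1/2

-1/2 -1/2 1/2 -1/2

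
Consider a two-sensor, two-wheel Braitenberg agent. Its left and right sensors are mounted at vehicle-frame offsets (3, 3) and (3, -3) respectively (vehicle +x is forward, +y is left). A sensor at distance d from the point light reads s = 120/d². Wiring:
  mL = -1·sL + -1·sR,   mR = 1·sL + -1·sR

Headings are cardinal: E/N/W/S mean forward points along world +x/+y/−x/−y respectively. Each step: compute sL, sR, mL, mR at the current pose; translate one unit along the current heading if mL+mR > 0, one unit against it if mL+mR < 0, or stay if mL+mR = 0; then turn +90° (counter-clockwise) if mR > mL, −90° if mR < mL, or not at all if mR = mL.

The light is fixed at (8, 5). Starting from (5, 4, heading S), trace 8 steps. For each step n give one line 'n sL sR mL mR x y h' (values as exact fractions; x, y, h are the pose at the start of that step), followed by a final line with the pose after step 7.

0 15/2 30/13 -255/26 135/26 5 4 S
1 40/3 40/3 -80/3 0 5 5 E
2 60/29 12 -408/29 -288/29 4 5 N
3 24/13 120/53 -2832/689 -288/689 4 4 W
4 15/2 30/13 -255/26 135/26 5 4 S
5 40/3 40/3 -80/3 0 5 5 E
6 60/29 12 -408/29 -288/29 4 5 N
7 24/13 120/53 -2832/689 -288/689 4 4 W
final 5 4 S

n=0: pose=(5,4,S); sL=15/2, sR=30/13; mL=-255/26, mR=135/26; mL+mR=-60/13 → advance -1; mR−mL=15 → turn +1·90°
n=1: pose=(5,5,E); sL=40/3, sR=40/3; mL=-80/3, mR=0; mL+mR=-80/3 → advance -1; mR−mL=80/3 → turn +1·90°
n=2: pose=(4,5,N); sL=60/29, sR=12; mL=-408/29, mR=-288/29; mL+mR=-24 → advance -1; mR−mL=120/29 → turn +1·90°
n=3: pose=(4,4,W); sL=24/13, sR=120/53; mL=-2832/689, mR=-288/689; mL+mR=-240/53 → advance -1; mR−mL=48/13 → turn +1·90°
n=4: pose=(5,4,S); sL=15/2, sR=30/13; mL=-255/26, mR=135/26; mL+mR=-60/13 → advance -1; mR−mL=15 → turn +1·90°
n=5: pose=(5,5,E); sL=40/3, sR=40/3; mL=-80/3, mR=0; mL+mR=-80/3 → advance -1; mR−mL=80/3 → turn +1·90°
n=6: pose=(4,5,N); sL=60/29, sR=12; mL=-408/29, mR=-288/29; mL+mR=-24 → advance -1; mR−mL=120/29 → turn +1·90°
n=7: pose=(4,4,W); sL=24/13, sR=120/53; mL=-2832/689, mR=-288/689; mL+mR=-240/53 → advance -1; mR−mL=48/13 → turn +1·90°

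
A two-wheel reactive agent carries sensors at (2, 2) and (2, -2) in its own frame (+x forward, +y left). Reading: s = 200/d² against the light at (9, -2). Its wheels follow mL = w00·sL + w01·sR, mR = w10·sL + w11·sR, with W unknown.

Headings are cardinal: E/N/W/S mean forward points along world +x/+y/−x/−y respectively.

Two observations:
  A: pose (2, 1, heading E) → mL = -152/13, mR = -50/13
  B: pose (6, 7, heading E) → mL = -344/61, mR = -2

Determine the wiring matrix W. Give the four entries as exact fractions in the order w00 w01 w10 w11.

-1 -1 0 -1/2

obs A: pose=(2,1,E) → sL=4, sR=100/13, mL=-152/13, mR=-50/13
obs B: pose=(6,7,E) → sL=100/61, sR=4, mL=-344/61, mR=-2
sensor matrix S = [[4, 100/13], [100/61, 4]]; det S = 2688/793
solve [mL_A; mL_B] = S·[w00; w01] and [mR_A; mR_B] = S·[w10; w11]:
  w00 = -1, w01 = -1, w10 = 0, w11 = -1/2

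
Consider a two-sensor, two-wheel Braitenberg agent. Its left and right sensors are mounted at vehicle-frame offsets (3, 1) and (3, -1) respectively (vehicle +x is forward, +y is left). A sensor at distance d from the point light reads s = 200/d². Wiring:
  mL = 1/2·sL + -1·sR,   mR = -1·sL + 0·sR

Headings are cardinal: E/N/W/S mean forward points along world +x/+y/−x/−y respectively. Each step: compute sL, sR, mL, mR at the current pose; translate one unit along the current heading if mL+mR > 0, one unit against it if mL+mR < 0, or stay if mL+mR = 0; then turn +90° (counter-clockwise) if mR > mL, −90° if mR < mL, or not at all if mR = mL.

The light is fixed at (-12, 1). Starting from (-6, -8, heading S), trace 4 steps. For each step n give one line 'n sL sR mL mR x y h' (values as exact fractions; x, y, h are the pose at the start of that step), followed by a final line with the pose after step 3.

0 200/193 200/169 -21700/32617 -200/193 -6 -8 S
1 20/9 100/29 -610/261 -20/9 -6 -7 W
2 40/37 200/157 -4260/5809 -40/37 -5 -7 S
3 5/2 50/13 -135/52 -5/2 -5 -6 W
final -4 -6 S

n=0: pose=(-6,-8,S); sL=200/193, sR=200/169; mL=-21700/32617, mR=-200/193; mL+mR=-55500/32617 → advance -1; mR−mL=-12100/32617 → turn -1·90°
n=1: pose=(-6,-7,W); sL=20/9, sR=100/29; mL=-610/261, mR=-20/9; mL+mR=-1190/261 → advance -1; mR−mL=10/87 → turn +1·90°
n=2: pose=(-5,-7,S); sL=40/37, sR=200/157; mL=-4260/5809, mR=-40/37; mL+mR=-10540/5809 → advance -1; mR−mL=-2020/5809 → turn -1·90°
n=3: pose=(-5,-6,W); sL=5/2, sR=50/13; mL=-135/52, mR=-5/2; mL+mR=-265/52 → advance -1; mR−mL=5/52 → turn +1·90°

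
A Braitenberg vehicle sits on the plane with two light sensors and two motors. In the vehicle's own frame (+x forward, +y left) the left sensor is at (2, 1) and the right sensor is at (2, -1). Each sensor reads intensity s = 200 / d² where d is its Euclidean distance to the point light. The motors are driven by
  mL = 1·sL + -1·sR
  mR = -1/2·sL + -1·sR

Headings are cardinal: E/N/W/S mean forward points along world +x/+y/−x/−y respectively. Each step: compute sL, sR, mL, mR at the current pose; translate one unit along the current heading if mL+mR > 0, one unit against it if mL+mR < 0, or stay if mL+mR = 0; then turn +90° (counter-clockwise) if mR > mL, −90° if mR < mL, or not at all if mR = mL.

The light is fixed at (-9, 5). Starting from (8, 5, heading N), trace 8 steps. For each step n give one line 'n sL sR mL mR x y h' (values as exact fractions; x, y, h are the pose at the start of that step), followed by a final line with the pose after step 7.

0 10/13 25/41 85/533 -530/533 8 5 N
1 200/361 40/73 160/26353 -21740/26353 8 4 E
2 100/149 100/117 -3200/17433 -20750/17433 7 4 S
3 200/197 200/197 0 -300/197 7 5 W
4 10/13 25/41 85/533 -530/533 8 5 N
5 200/361 40/73 160/26353 -21740/26353 8 4 E
6 100/149 100/117 -3200/17433 -20750/17433 7 4 S
7 200/197 200/197 0 -300/197 7 5 W
final 8 5 N

n=0: pose=(8,5,N); sL=10/13, sR=25/41; mL=85/533, mR=-530/533; mL+mR=-445/533 → advance -1; mR−mL=-15/13 → turn -1·90°
n=1: pose=(8,4,E); sL=200/361, sR=40/73; mL=160/26353, mR=-21740/26353; mL+mR=-21580/26353 → advance -1; mR−mL=-300/361 → turn -1·90°
n=2: pose=(7,4,S); sL=100/149, sR=100/117; mL=-3200/17433, mR=-20750/17433; mL+mR=-23950/17433 → advance -1; mR−mL=-150/149 → turn -1·90°
n=3: pose=(7,5,W); sL=200/197, sR=200/197; mL=0, mR=-300/197; mL+mR=-300/197 → advance -1; mR−mL=-300/197 → turn -1·90°
n=4: pose=(8,5,N); sL=10/13, sR=25/41; mL=85/533, mR=-530/533; mL+mR=-445/533 → advance -1; mR−mL=-15/13 → turn -1·90°
n=5: pose=(8,4,E); sL=200/361, sR=40/73; mL=160/26353, mR=-21740/26353; mL+mR=-21580/26353 → advance -1; mR−mL=-300/361 → turn -1·90°
n=6: pose=(7,4,S); sL=100/149, sR=100/117; mL=-3200/17433, mR=-20750/17433; mL+mR=-23950/17433 → advance -1; mR−mL=-150/149 → turn -1·90°
n=7: pose=(7,5,W); sL=200/197, sR=200/197; mL=0, mR=-300/197; mL+mR=-300/197 → advance -1; mR−mL=-300/197 → turn -1·90°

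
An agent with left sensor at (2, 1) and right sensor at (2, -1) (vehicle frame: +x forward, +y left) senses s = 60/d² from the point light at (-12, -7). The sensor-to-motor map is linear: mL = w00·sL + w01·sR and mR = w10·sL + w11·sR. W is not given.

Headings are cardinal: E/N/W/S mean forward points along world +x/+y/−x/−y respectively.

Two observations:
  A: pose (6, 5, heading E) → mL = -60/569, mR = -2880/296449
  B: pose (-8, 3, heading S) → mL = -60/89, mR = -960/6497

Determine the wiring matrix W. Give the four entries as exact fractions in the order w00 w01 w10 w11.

-1 0 1 -1

obs A: pose=(6,5,E) → sL=60/569, sR=60/521, mL=-60/569, mR=-2880/296449
obs B: pose=(-8,3,S) → sL=60/89, sR=60/73, mL=-60/89, mR=-960/6497
sensor matrix S = [[60/569, 60/521], [60/89, 60/73]]; det S = 17395200/1926029153
solve [mL_A; mL_B] = S·[w00; w01] and [mR_A; mR_B] = S·[w10; w11]:
  w00 = -1, w01 = 0, w10 = 1, w11 = -1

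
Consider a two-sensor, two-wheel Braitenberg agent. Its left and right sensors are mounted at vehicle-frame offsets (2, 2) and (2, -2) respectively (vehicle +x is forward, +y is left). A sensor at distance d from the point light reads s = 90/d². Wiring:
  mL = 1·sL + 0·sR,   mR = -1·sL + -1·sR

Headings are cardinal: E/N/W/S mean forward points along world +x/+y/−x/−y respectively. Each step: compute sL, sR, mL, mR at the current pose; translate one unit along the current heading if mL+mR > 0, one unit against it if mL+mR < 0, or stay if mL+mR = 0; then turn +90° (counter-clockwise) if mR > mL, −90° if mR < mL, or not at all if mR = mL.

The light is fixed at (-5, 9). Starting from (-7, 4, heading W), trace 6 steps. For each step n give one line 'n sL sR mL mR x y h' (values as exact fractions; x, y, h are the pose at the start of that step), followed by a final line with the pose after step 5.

0 18/13 18/5 18/13 -324/65 -7 4 W
1 5 9 5 -14 -6 4 N
2 90/17 18/13 90/17 -1476/221 -6 3 E
3 45/32 9/8 45/32 -81/32 -7 3 S
4 18/13 18/5 18/13 -324/65 -7 4 W
5 5 9 5 -14 -6 4 N
final -6 3 E

n=0: pose=(-7,4,W); sL=18/13, sR=18/5; mL=18/13, mR=-324/65; mL+mR=-18/5 → advance -1; mR−mL=-414/65 → turn -1·90°
n=1: pose=(-6,4,N); sL=5, sR=9; mL=5, mR=-14; mL+mR=-9 → advance -1; mR−mL=-19 → turn -1·90°
n=2: pose=(-6,3,E); sL=90/17, sR=18/13; mL=90/17, mR=-1476/221; mL+mR=-18/13 → advance -1; mR−mL=-2646/221 → turn -1·90°
n=3: pose=(-7,3,S); sL=45/32, sR=9/8; mL=45/32, mR=-81/32; mL+mR=-9/8 → advance -1; mR−mL=-63/16 → turn -1·90°
n=4: pose=(-7,4,W); sL=18/13, sR=18/5; mL=18/13, mR=-324/65; mL+mR=-18/5 → advance -1; mR−mL=-414/65 → turn -1·90°
n=5: pose=(-6,4,N); sL=5, sR=9; mL=5, mR=-14; mL+mR=-9 → advance -1; mR−mL=-19 → turn -1·90°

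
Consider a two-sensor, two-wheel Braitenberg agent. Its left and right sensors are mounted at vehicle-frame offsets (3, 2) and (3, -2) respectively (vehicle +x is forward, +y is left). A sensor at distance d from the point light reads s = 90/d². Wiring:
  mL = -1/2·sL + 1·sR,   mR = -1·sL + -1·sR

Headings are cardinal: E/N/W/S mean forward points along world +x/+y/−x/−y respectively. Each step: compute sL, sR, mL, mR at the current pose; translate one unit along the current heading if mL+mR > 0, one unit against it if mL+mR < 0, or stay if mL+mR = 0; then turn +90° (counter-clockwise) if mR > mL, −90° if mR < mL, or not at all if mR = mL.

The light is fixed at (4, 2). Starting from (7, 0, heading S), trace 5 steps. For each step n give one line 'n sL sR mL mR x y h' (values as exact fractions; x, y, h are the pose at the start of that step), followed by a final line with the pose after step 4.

n=0: pose=(7,0,S); sL=9/5, sR=45/13; mL=333/130, mR=-342/65; mL+mR=-27/10 → advance -1; mR−mL=-1017/130 → turn -1·90°
n=1: pose=(7,1,W); sL=10, sR=90; mL=85, mR=-100; mL+mR=-15 → advance -1; mR−mL=-185 → turn -1·90°
n=2: pose=(8,1,N); sL=45/4, sR=9/4; mL=-27/8, mR=-27/2; mL+mR=-135/8 → advance -1; mR−mL=-81/8 → turn -1·90°
n=3: pose=(8,0,E); sL=90/49, sR=18/13; mL=297/637, mR=-2052/637; mL+mR=-135/49 → advance -1; mR−mL=-2349/637 → turn -1·90°
n=4: pose=(7,0,S); sL=9/5, sR=45/13; mL=333/130, mR=-342/65; mL+mR=-27/10 → advance -1; mR−mL=-1017/130 → turn -1·90°

0 9/5 45/13 333/130 -342/65 7 0 S
1 10 90 85 -100 7 1 W
2 45/4 9/4 -27/8 -27/2 8 1 N
3 90/49 18/13 297/637 -2052/637 8 0 E
4 9/5 45/13 333/130 -342/65 7 0 S
final 7 1 W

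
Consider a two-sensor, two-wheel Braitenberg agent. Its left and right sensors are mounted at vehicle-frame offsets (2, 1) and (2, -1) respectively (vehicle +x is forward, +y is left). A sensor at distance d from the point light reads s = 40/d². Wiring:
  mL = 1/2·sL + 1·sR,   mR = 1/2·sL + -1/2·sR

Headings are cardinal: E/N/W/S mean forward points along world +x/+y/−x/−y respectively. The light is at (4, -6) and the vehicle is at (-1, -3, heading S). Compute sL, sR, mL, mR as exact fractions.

40/17 40/37 1420/629 400/629

left sensor world pos  = (0, -5); dL² = 17
right sensor world pos = (-2, -5); dR² = 37
sL = 40/17 = 40/17
sR = 40/37 = 40/37
mL = 1/2·sL + 1·sR = 1420/629
mR = 1/2·sL + -1/2·sR = 400/629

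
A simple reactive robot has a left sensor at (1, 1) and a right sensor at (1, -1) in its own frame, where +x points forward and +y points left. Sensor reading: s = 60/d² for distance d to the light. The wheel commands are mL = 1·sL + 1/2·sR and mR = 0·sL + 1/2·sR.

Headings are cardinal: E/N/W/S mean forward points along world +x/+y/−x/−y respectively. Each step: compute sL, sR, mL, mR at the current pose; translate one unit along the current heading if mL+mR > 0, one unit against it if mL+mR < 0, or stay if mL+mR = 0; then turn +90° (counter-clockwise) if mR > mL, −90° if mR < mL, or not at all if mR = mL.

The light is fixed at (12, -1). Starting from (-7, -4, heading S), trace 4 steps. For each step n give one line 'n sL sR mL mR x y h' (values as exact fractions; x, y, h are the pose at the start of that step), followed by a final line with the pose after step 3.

0 3/17 15/104 879/3536 15/208 -7 -4 S
1 12/85 60/409 7458/34765 30/409 -7 -5 W
2 2/15 6/37 119/555 3/37 -8 -5 N
3 12/73 60/377 6714/27521 30/377 -8 -4 E
final -7 -4 S

n=0: pose=(-7,-4,S); sL=3/17, sR=15/104; mL=879/3536, mR=15/208; mL+mR=567/1768 → advance +1; mR−mL=-3/17 → turn -1·90°
n=1: pose=(-7,-5,W); sL=12/85, sR=60/409; mL=7458/34765, mR=30/409; mL+mR=10008/34765 → advance +1; mR−mL=-12/85 → turn -1·90°
n=2: pose=(-8,-5,N); sL=2/15, sR=6/37; mL=119/555, mR=3/37; mL+mR=164/555 → advance +1; mR−mL=-2/15 → turn -1·90°
n=3: pose=(-8,-4,E); sL=12/73, sR=60/377; mL=6714/27521, mR=30/377; mL+mR=8904/27521 → advance +1; mR−mL=-12/73 → turn -1·90°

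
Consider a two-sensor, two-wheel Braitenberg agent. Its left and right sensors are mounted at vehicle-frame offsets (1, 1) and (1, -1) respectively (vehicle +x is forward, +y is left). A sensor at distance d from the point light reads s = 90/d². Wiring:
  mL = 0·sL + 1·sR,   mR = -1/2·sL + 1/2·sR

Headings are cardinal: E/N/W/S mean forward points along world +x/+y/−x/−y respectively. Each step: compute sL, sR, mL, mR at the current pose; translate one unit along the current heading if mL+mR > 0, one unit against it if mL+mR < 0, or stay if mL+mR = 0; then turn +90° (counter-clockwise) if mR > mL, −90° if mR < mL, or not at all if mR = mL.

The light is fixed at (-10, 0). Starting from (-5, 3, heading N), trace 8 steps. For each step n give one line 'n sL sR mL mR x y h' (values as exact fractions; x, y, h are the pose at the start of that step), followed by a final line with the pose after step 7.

n=0: pose=(-5,3,N); sL=45/16, sR=45/26; mL=45/26, mR=-225/416; mL+mR=495/416 → advance +1; mR−mL=-945/416 → turn -1·90°
n=1: pose=(-5,4,E); sL=90/61, sR=2; mL=2, mR=16/61; mL+mR=138/61 → advance +1; mR−mL=-106/61 → turn -1·90°
n=2: pose=(-4,4,S); sL=45/29, sR=45/17; mL=45/17, mR=270/493; mL+mR=1575/493 → advance +1; mR−mL=-1035/493 → turn -1·90°
n=3: pose=(-4,3,W); sL=90/29, sR=90/41; mL=90/41, mR=-540/1189; mL+mR=2070/1189 → advance +1; mR−mL=-3150/1189 → turn -1·90°
n=4: pose=(-5,3,N); sL=45/16, sR=45/26; mL=45/26, mR=-225/416; mL+mR=495/416 → advance +1; mR−mL=-945/416 → turn -1·90°
n=5: pose=(-5,4,E); sL=90/61, sR=2; mL=2, mR=16/61; mL+mR=138/61 → advance +1; mR−mL=-106/61 → turn -1·90°
n=6: pose=(-4,4,S); sL=45/29, sR=45/17; mL=45/17, mR=270/493; mL+mR=1575/493 → advance +1; mR−mL=-1035/493 → turn -1·90°
n=7: pose=(-4,3,W); sL=90/29, sR=90/41; mL=90/41, mR=-540/1189; mL+mR=2070/1189 → advance +1; mR−mL=-3150/1189 → turn -1·90°

0 45/16 45/26 45/26 -225/416 -5 3 N
1 90/61 2 2 16/61 -5 4 E
2 45/29 45/17 45/17 270/493 -4 4 S
3 90/29 90/41 90/41 -540/1189 -4 3 W
4 45/16 45/26 45/26 -225/416 -5 3 N
5 90/61 2 2 16/61 -5 4 E
6 45/29 45/17 45/17 270/493 -4 4 S
7 90/29 90/41 90/41 -540/1189 -4 3 W
final -5 3 N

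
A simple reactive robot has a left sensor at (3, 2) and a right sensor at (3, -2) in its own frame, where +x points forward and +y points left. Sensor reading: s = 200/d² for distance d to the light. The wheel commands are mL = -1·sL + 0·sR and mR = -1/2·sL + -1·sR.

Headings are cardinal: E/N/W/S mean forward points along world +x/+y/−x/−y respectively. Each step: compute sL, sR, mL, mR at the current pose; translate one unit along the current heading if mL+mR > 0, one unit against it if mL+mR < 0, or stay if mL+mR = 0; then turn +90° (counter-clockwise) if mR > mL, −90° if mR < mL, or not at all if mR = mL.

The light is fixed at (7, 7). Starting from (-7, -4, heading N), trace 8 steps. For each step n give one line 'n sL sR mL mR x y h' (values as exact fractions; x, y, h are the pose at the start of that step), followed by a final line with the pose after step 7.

n=0: pose=(-7,-4,N); sL=5/8, sR=25/26; mL=-5/8, mR=-265/208; mL+mR=-395/208 → advance -1; mR−mL=-135/208 → turn -1·90°
n=1: pose=(-7,-5,E); sL=200/221, sR=200/317; mL=-200/221, mR=-75900/70057; mL+mR=-139300/70057 → advance -1; mR−mL=-12500/70057 → turn -1·90°
n=2: pose=(-8,-5,S); sL=100/197, sR=100/257; mL=-100/197, mR=-32550/50629; mL+mR=-58250/50629 → advance -1; mR−mL=-6850/50629 → turn -1·90°
n=3: pose=(-8,-4,W); sL=200/493, sR=40/81; mL=-200/493, mR=-27820/39933; mL+mR=-44020/39933 → advance -1; mR−mL=-11620/39933 → turn -1·90°
n=4: pose=(-7,-4,N); sL=5/8, sR=25/26; mL=-5/8, mR=-265/208; mL+mR=-395/208 → advance -1; mR−mL=-135/208 → turn -1·90°
n=5: pose=(-7,-5,E); sL=200/221, sR=200/317; mL=-200/221, mR=-75900/70057; mL+mR=-139300/70057 → advance -1; mR−mL=-12500/70057 → turn -1·90°
n=6: pose=(-8,-5,S); sL=100/197, sR=100/257; mL=-100/197, mR=-32550/50629; mL+mR=-58250/50629 → advance -1; mR−mL=-6850/50629 → turn -1·90°
n=7: pose=(-8,-4,W); sL=200/493, sR=40/81; mL=-200/493, mR=-27820/39933; mL+mR=-44020/39933 → advance -1; mR−mL=-11620/39933 → turn -1·90°

0 5/8 25/26 -5/8 -265/208 -7 -4 N
1 200/221 200/317 -200/221 -75900/70057 -7 -5 E
2 100/197 100/257 -100/197 -32550/50629 -8 -5 S
3 200/493 40/81 -200/493 -27820/39933 -8 -4 W
4 5/8 25/26 -5/8 -265/208 -7 -4 N
5 200/221 200/317 -200/221 -75900/70057 -7 -5 E
6 100/197 100/257 -100/197 -32550/50629 -8 -5 S
7 200/493 40/81 -200/493 -27820/39933 -8 -4 W
final -7 -4 N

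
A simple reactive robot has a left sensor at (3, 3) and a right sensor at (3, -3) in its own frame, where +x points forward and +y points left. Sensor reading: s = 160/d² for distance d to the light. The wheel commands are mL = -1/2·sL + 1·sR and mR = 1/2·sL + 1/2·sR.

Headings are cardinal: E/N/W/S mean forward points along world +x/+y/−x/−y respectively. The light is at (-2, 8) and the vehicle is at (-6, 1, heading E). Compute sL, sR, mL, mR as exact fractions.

160/17 160/101 -5360/1717 9440/1717

left sensor world pos  = (-3, 4); dL² = 17
right sensor world pos = (-3, -2); dR² = 101
sL = 160/17 = 160/17
sR = 160/101 = 160/101
mL = -1/2·sL + 1·sR = -5360/1717
mR = 1/2·sL + 1/2·sR = 9440/1717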